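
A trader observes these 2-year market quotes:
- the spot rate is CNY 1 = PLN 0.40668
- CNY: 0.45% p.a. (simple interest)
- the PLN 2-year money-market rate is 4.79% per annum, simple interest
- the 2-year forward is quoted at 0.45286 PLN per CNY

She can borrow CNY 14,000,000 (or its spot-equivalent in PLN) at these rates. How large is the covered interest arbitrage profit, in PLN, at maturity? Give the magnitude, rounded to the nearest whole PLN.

T = 2 years.
Invest the CNY and cover forward: 14,000,000 × 1.009000 × 0.45286 = PLN 6,397,100.36.
Convert at spot and invest in PLN: 14,000,000 × 0.40668 × 1.095800 = PLN 6,238,959.22.
The quoted forward overvalues CNY, so borrow PLN, buy CNY at spot, deposit the CNY at 0.45%, and sell the proceeds forward at 0.45286.
The gap between the two covered legs is PLN 158,141.

PLN 158,141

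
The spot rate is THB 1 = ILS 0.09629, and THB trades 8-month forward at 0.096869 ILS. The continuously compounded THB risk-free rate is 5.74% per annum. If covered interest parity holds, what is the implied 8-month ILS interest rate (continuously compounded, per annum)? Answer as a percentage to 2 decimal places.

T = 8/12 years.
By CIP, F/S equals the ILS-to-THB growth ratio: 0.096869/0.09629 = 1.0060131.
THB growth factor: e^(0.0574×8/12) = 1.0390083.
Hence g_ILS = 1.045256.
Take logs: ln 1.045256 / (8/12) = 0.066393, so 6.64%.

6.64%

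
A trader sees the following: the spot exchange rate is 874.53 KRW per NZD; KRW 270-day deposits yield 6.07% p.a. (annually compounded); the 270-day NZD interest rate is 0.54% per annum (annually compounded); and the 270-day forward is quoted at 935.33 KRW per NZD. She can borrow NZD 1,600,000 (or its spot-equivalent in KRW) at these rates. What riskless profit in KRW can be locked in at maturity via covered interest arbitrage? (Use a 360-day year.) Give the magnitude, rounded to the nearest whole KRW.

T = 270/360 years.
Invest the NZD and cover forward: 1,600,000 × 1.004047272382 × 935.33 = KRW 1,502,584,856.44.
Convert at spot and invest in KRW: 1,600,000 × 874.53 × 1.04518802833 = KRW 1,462,477,258.26.
The quoted forward overvalues NZD, so borrow KRW, buy NZD at spot, deposit the NZD at 0.54%, and sell the proceeds forward at 935.33.
Arbitrage profit = |1,502,584,856.44 − 1,462,477,258.26| = KRW 40,107,598.

KRW 40,107,598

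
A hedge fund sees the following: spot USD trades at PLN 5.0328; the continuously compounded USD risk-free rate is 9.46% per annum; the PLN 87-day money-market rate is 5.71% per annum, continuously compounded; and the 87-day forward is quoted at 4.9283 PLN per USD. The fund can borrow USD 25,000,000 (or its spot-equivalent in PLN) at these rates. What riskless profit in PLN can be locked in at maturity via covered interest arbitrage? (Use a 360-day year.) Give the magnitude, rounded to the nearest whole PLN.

T = 87/360 years.
Keep in USD, deliver into the forward: 25,000,000·1.02312499747·4.9283 = PLN 126,056,673.13.
Swap to PLN now, deposit: 25,000,000·5.0328·1.01389481461 = PLN 127,568,245.57.
The quoted forward undervalues USD, so borrow USD, convert to PLN at spot, deposit the PLN at 5.71%, and buy USD forward at 4.9283 to cover the loan.
Arbitrage profit = |126,056,673.13 − 127,568,245.57| = PLN 1,511,572.

PLN 1,511,572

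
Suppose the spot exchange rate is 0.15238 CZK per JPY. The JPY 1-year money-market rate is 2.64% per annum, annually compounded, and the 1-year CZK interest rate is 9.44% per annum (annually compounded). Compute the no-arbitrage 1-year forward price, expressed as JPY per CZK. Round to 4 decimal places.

T = 1 year.
CZK growth factor: (1 + 0.0944)^1 = 1.094400.
JPY growth factor: (1 + 0.0264)^1 = 1.026400.
CIP: F = S · (grow CZK)/(grow JPY) = 0.15238 × 1.094400/1.026400 = 0.1624753 CZK per JPY.
Quoted the other way: 1/0.1624753 = 6.1548 JPY per CZK.

6.1548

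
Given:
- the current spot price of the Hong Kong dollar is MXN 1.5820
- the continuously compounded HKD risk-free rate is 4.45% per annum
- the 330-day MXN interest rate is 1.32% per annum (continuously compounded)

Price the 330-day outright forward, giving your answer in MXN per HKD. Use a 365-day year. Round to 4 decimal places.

T = 330/365 years.
MXN accumulates by e^(0.0132×330/365) = 1.0120057.
HKD growth factor: e^(0.0445×330/365) = 1.0410532.
So F = 1.582 × 1.0120057 / 1.0410532 = 1.537859 (MXN/HKD).

1.5379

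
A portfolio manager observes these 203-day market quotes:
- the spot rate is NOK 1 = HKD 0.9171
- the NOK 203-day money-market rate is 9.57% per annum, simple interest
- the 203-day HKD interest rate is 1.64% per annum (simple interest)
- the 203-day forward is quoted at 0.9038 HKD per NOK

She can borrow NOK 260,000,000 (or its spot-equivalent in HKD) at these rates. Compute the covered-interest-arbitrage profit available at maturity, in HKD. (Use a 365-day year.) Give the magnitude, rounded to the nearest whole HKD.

T = 203/365 years.
Invest the NOK and cover forward: 260,000,000 × 1.05322493151 × 0.9038 = HKD 247,495,220.21.
Convert at spot and invest in HKD: 260,000,000 × 0.9171 × 1.00912109589 = HKD 240,620,888.83.
The quoted forward overvalues NOK, so borrow HKD, buy NOK at spot, deposit the NOK at 9.57%, and sell the proceeds forward at 0.9038.
Profit = 247,495,220.21 − 240,620,888.83 = HKD 6,874,331.

HKD 6,874,331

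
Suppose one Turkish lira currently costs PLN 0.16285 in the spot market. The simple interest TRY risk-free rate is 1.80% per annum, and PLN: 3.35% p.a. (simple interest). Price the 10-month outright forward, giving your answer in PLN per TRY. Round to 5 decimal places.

T = 10/12 years.
Growth of 1 PLN over T: 1 + 0.0335×10/12 = 1.0279167.
TRY accumulates by 1 + 0.0180×10/12 = 1.015000.
Forward (PLN per TRY) = 0.16285 × 1.0279167 / 1.015000 = 0.1649224.

0.16492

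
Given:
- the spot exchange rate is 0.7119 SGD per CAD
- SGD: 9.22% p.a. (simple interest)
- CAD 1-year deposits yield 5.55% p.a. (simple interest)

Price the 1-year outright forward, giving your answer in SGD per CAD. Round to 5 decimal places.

0.73665

T = 1 year.
Growth of 1 SGD over T: 1 + 0.0922×1 = 1.092200.
CAD growth factor: 1 + 0.0555×1 = 1.055500.
So F = 0.7119 × 1.092200 / 1.055500 = 0.7366529 (SGD/CAD).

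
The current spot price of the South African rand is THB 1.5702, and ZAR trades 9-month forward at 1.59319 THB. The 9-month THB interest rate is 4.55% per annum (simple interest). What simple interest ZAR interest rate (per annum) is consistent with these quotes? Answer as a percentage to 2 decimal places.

T = 9/12 years.
F/S = 1.59319/1.5702 = 1.0146414 = (growth of THB) / (growth of ZAR).
THB growth factor: 1 + 0.0455×9/12 = 1.034125.
So the ZAR growth factor = 1.0192024.
r = (1.0192024 − 1)/(9/12) = 0.025603 → 2.56%.

2.56%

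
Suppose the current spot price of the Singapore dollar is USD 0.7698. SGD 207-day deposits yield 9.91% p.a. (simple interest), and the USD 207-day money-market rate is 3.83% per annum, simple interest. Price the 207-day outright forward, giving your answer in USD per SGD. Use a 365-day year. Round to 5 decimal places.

T = 207/365 years.
USD growth factor: 1 + 0.0383×207/365 = 1.0217208.
SGD accumulates by 1 + 0.0991×207/365 = 1.0562019.
CIP: F = S · (grow USD)/(grow SGD) = 0.7698 × 1.0217208/1.0562019 = 0.7446689 USD per SGD.

0.74467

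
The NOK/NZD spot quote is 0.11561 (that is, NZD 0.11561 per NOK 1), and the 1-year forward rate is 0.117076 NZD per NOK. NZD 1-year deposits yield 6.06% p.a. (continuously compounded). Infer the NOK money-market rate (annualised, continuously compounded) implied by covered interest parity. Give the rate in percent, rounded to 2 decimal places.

4.80%

T = 1 year.
By CIP, F/S equals the NZD-to-NOK growth ratio: 0.117076/0.11561 = 1.0126806.
NZD growth factor: e^(0.0606×1) = 1.0624738.
That pins the NOK growth at 1.0491697.
r = ln(1.0491697)/1 = 0.047999 → 4.80%.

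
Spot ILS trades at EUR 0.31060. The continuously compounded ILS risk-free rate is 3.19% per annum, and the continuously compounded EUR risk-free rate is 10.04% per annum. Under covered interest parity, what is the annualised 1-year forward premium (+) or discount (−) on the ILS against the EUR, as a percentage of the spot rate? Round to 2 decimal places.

T = 1 year.
No-arbitrage forward: 0.3106 × 1.1056131 / 1.0324143 = 0.33262173 EUR/ILS.
Annualised premium = (F − S)/S × (1/T) = (0.33262173 − 0.3106)/0.3106 ÷ 1 = 7.09%.

+7.09%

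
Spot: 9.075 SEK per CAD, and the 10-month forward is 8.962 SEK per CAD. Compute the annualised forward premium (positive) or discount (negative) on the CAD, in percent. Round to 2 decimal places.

T = 10/12 years.
(F − S)/S = (8.962 − 9.075)/9.075 = -0.0124518.
×(1/T) gives -1.49% p.a.

-1.49%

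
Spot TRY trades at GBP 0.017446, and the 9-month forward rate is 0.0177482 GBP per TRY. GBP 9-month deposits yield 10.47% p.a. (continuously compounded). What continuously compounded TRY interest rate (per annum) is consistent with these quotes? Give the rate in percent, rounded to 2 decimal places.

T = 9/12 years.
By CIP, F/S equals the GBP-to-TRY growth ratio: 0.0177482/0.017446 = 1.0173220.
GBP growth factor: e^(0.1047×9/12) = 1.0816904.
Hence g_TRY = 1.0632724.
r = ln(1.0632724)/(9/12) = 0.081802 → 8.18%.

8.18%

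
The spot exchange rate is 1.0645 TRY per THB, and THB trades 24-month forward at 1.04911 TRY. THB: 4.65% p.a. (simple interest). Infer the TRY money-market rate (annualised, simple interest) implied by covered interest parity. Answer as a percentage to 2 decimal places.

T = 2 years.
By CIP, F/S equals the TRY-to-THB growth ratio: 1.04911/1.0645 = 0.9855425.
THB growth factor: 1 + 0.0465×2 = 1.093000.
That pins the TRY growth at 1.077198.
r = (1.077198 − 1)/2 = 0.038599 → 3.86%.

3.86%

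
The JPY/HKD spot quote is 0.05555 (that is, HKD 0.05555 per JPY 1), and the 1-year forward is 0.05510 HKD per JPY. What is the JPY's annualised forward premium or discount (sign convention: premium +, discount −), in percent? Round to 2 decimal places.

-0.81%

T = 1 year.
JPY trades forward at -0.81008% vs spot over the period.
Annualise by dividing by T: -0.0081008 / 1 = -0.008101 → -0.81%.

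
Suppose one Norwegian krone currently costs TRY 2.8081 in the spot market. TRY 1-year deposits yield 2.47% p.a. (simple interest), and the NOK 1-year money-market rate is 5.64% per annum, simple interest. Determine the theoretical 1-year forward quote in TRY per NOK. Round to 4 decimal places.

2.7238

T = 1 year.
Growth of 1 TRY over T: 1 + 0.0247×1 = 1.024700.
Growth of 1 NOK over T: 1 + 0.0564×1 = 1.056400.
So F = 2.8081 × 1.024700 / 1.056400 = 2.723836 (TRY/NOK).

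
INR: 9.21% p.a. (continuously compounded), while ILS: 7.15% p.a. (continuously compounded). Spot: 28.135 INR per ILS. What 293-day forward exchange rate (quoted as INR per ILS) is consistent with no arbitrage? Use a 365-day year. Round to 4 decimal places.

28.6041

T = 293/365 years.
Growth of 1 INR over T: e^(0.0921×293/365) = 1.07673394.
ILS growth factor: e^(0.0715×293/365) = 1.05907501.
So F = 28.135 × 1.07673394 / 1.05907501 = 28.604121 (INR/ILS).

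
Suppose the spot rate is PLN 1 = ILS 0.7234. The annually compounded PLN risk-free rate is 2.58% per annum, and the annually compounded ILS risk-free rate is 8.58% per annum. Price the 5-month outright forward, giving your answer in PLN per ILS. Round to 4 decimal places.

1.3500

T = 5/12 years.
ILS growth factor: (1 + 0.0858)^(5/12) = 1.0348938.
PLN growth factor: (1 + 0.0258)^(5/12) = 1.0106702.
So F = 0.7234 × 1.0348938 / 1.0106702 = 0.7407383 (ILS/PLN).
Quoted the other way: 1/0.7407383 = 1.3500 PLN per ILS.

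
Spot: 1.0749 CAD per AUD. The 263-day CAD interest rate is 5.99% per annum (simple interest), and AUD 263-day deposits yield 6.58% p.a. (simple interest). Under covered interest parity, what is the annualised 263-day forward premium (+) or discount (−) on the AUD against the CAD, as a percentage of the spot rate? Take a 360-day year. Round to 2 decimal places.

T = 263/360 years.
F = S · g_CAD/g_AUD = 1.0749 × 1.0437603/1.0480706 = 1.0704794.
Annualised premium = (F − S)/S × (1/T) = (1.0704794 − 1.0749)/1.0749 ÷ (263/360) = -0.56%.

-0.56%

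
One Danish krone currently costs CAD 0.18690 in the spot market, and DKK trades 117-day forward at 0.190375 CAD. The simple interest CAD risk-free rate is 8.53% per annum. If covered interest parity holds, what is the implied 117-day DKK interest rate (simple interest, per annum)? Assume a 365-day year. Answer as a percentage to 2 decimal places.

T = 117/365 years.
By CIP, F/S equals the CAD-to-DKK growth ratio: 0.190375/0.1869 = 1.0185928.
The CAD side grows by 1 + 0.0853×117/365 = 1.0273427.
That pins the DKK growth at 1.0085902.
r = (1.0085902 − 1)/(117/365) = 0.026798 → 2.68%.

2.68%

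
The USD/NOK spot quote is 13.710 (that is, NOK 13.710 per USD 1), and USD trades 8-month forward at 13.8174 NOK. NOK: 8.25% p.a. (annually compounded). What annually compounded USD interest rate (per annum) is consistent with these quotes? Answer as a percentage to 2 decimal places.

6.99%

T = 8/12 years.
CIP gives F = S · g_NOK/g_USD, so g_NOK/g_USD = 13.8174/13.71 = 1.0078337.
NOK growth factor: (1 + 0.0825)^(8/12) = 1.0542702.
So the USD growth factor = 1.0460756.
Annualise: 1.0460756^(12/8) − 1 = 0.069904 = 6.99%.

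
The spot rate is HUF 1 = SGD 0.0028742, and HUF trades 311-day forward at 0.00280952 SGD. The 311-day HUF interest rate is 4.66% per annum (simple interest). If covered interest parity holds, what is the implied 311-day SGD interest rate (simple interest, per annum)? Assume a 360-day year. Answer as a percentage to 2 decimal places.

T = 311/360 years.
CIP gives F = S · g_SGD/g_HUF, so g_SGD/g_HUF = 0.00280952/0.0028742 = 0.9774963.
The HUF side grows by 1 + 0.0466×311/360 = 1.0402572.
So the SGD growth factor = 1.0168476.
(1.0168476 − 1)/T = 0.019502, i.e. 1.95%.

1.95%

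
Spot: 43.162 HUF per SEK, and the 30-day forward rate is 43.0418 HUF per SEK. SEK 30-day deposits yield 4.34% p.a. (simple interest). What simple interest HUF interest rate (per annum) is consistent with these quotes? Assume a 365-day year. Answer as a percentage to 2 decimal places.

T = 30/365 years.
By CIP, F/S equals the HUF-to-SEK growth ratio: 43.0418/43.162 = 0.9972151.
The SEK side grows by 1 + 0.0434×30/365 = 1.0035671.
That pins the HUF growth at 1.0007723.
r = (1.0007723 − 1)/(30/365) = 0.009396 → 0.94%.

0.94%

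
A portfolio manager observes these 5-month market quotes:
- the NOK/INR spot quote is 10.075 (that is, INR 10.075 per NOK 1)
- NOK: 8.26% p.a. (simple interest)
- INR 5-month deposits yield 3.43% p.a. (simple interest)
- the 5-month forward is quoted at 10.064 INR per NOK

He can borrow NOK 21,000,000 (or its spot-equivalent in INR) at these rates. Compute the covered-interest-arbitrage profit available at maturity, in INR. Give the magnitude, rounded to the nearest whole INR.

T = 5/12 years.
Route A — deposit NOK, sell forward: 21,000,000 × 1.03441666667 × 10.064 = INR 218,617,756.00.
Route B — convert at spot, deposit INR: 21,000,000 × 10.075 × 1.01429166667 = INR 214,598,759.38.
The quoted forward overvalues NOK, so borrow INR, buy NOK at spot, deposit the NOK at 8.26%, and sell the proceeds forward at 10.064.
Arbitrage profit = |218,617,756.00 − 214,598,759.38| = INR 4,018,997.

INR 4,018,997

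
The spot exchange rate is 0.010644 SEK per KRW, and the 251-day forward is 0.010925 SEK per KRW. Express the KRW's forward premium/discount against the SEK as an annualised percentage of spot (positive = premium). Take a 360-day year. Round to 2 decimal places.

T = 251/360 years.
Period premium: (0.010925 − 0.010644)/0.010644 = 0.0263998.
×(1/T) gives 3.79% p.a.

+3.79%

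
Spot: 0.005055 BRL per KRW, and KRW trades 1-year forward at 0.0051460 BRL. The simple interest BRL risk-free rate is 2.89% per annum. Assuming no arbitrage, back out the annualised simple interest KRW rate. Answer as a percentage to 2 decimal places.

T = 1 year.
By CIP, F/S equals the BRL-to-KRW growth ratio: 0.005146/0.005055 = 1.0180020.
The BRL side grows by 1 + 0.0289×1 = 1.028900.
Hence g_KRW = 1.0107053.
r = (1.0107053 − 1)/1 = 0.010705 → 1.07%.

1.07%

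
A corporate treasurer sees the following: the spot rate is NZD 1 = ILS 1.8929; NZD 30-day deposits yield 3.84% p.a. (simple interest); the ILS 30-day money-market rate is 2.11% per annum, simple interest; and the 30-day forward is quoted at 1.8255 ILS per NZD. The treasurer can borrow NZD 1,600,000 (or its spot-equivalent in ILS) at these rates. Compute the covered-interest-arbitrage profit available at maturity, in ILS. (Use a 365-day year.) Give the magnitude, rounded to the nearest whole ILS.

ILS 103,874

T = 30/365 years.
Keep in NZD, deliver into the forward: 1,600,000·1.003156164·1.8255 = ILS 2,930,018.52.
Swap to ILS now, deposit: 1,600,000·1.8929·1.001734247 = ILS 3,033,892.41.
The quoted forward undervalues NZD, so borrow NZD, convert to ILS at spot, deposit the ILS at 2.11%, and buy NZD forward at 1.8255 to cover the loan.
Arbitrage profit = |2,930,018.52 − 3,033,892.41| = ILS 103,874.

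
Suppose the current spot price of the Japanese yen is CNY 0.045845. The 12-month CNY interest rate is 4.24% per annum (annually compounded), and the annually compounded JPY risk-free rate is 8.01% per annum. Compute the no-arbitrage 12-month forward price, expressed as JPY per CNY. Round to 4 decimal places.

T = 1 year.
Growth of 1 CNY over T: (1 + 0.0424)^1 = 1.042400.
Growth of 1 JPY over T: (1 + 0.0801)^1 = 1.080100.
So F = 0.045845 × 1.042400 / 1.080100 = 0.044244818 (CNY/JPY).
Invert for JPY per CNY: 1 / 0.044244818 = 22.6015.

22.6015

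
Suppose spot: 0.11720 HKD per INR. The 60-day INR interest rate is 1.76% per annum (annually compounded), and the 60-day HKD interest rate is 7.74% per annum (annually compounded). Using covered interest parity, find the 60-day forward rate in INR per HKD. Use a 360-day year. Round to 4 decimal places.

T = 60/360 years.
HKD accumulates by (1 + 0.0774)^(60/360) = 1.0125026.
INR accumulates by (1 + 0.0176)^(60/360) = 1.0029121.
CIP: F = S · (grow HKD)/(grow INR) = 0.1172 × 1.0125026/1.0029121 = 0.1183207 HKD per INR.
Invert for INR per HKD: 1 / 0.1183207 = 8.4516.

8.4516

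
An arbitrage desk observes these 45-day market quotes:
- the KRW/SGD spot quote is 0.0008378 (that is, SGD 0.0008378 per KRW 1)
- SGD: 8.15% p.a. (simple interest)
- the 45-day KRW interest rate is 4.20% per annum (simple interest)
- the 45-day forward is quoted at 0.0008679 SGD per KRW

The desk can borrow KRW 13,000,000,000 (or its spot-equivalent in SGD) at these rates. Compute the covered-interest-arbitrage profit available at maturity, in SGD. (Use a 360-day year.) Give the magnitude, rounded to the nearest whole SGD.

T = 45/360 years.
Route A — deposit KRW, sell forward: 13,000,000,000 × 1.005250 × 0.0008679 = SGD 11,341,934.18.
Route B — convert at spot, deposit SGD: 13,000,000,000 × 0.0008378 × 1.0101875 = SGD 11,002,356.14.
The quoted forward overvalues KRW, so borrow SGD, buy KRW at spot, deposit the KRW at 4.20%, and sell the proceeds forward at 0.0008679.
Arbitrage profit = |11,341,934.18 − 11,002,356.14| = SGD 339,578.

SGD 339,578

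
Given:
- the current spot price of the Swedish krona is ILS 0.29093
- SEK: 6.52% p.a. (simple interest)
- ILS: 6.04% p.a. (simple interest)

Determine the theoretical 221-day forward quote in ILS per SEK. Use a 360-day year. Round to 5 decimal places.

T = 221/360 years.
ILS growth factor: 1 + 0.0604×221/360 = 1.0370789.
SEK accumulates by 1 + 0.0652×221/360 = 1.0400256.
CIP: F = S · (grow ILS)/(grow SEK) = 0.29093 × 1.0370789/1.0400256 = 0.2901057 ILS per SEK.

0.29011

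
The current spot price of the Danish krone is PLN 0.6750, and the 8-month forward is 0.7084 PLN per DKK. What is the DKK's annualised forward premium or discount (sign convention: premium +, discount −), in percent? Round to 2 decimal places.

T = 8/12 years.
(F − S)/S = (0.7084 − 0.675)/0.675 = 0.0494815.
Per annum: 0.0494815 / (8/12) = 0.074222 = 7.42%.

+7.42%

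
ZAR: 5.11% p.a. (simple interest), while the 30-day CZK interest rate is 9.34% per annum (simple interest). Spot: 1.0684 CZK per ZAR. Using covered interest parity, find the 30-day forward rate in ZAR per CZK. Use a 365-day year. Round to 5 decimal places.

T = 30/365 years.
CZK accumulates by 1 + 0.0934×30/365 = 1.0076767.
ZAR accumulates by 1 + 0.0511×30/365 = 1.004200.
So F = 1.0684 × 1.0076767 / 1.004200 = 1.072099 (CZK/ZAR).
Invert for ZAR per CZK: 1 / 1.072099 = 0.93275.

0.93275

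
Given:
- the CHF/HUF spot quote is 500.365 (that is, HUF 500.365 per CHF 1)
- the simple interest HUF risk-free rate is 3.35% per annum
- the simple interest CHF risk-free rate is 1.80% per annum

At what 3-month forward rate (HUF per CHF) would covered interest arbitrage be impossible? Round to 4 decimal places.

T = 3/12 years.
HUF growth factor: 1 + 0.0335×3/12 = 1.008375.
CHF growth factor: 1 + 0.0180×3/12 = 1.004500.
So F = 500.365 × 1.008375 / 1.004500 = 502.295228 (HUF/CHF).

502.2952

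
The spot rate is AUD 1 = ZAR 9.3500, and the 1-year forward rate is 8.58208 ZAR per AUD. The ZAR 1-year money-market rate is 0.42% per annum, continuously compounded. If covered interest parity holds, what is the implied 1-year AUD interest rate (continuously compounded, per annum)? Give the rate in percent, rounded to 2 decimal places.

T = 1 year.
By CIP, F/S equals the ZAR-to-AUD growth ratio: 8.58208/9.35 = 0.9178695.
The ZAR side grows by e^(0.0042×1) = 1.0042088.
So the AUD growth factor = 1.0940649.
Take logs: ln 1.0940649 / 1 = 0.089900, so 8.99%.

8.99%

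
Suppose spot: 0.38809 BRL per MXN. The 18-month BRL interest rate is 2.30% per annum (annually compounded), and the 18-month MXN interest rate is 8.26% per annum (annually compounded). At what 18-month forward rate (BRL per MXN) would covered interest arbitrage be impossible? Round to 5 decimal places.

T = 18/12 years.
Growth of 1 BRL over T: (1 + 0.0230)^(18/12) = 1.0346976.
MXN accumulates by (1 + 0.0826)^(18/12) = 1.1264244.
CIP: F = S · (grow BRL)/(grow MXN) = 0.38809 × 1.0346976/1.1264244 = 0.3564871 BRL per MXN.

0.35649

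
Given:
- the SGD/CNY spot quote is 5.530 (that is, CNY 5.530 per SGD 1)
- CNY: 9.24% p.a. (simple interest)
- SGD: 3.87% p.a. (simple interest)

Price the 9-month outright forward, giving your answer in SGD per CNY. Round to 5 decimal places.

0.17402

T = 9/12 years.
CNY accumulates by 1 + 0.0924×9/12 = 1.069300.
Growth of 1 SGD over T: 1 + 0.0387×9/12 = 1.029025.
CIP: F = S · (grow CNY)/(grow SGD) = 5.53 × 1.069300/1.029025 = 5.746439 CNY per SGD.
Quoted the other way: 1/5.746439 = 0.17402 SGD per CNY.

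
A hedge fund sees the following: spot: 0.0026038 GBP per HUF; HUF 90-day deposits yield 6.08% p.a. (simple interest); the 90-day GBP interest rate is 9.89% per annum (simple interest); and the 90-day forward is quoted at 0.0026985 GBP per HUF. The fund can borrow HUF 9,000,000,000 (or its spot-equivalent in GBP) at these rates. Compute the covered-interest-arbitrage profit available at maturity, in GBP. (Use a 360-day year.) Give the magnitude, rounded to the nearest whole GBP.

GBP 642,044

T = 90/360 years.
Route A — deposit HUF, sell forward: 9,000,000,000 × 1.015200 × 0.0026985 = GBP 24,655,654.80.
Route B — convert at spot, deposit GBP: 9,000,000,000 × 0.0026038 × 1.024725 = GBP 24,013,610.60.
The quoted forward overvalues HUF, so borrow GBP, buy HUF at spot, deposit the HUF at 6.08%, and sell the proceeds forward at 0.0026985.
Profit = 24,655,654.80 − 24,013,610.60 = GBP 642,044.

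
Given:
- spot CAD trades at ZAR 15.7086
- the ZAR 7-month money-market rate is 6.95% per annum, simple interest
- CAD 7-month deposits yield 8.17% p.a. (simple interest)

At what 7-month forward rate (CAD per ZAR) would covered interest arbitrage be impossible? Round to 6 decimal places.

0.064095

T = 7/12 years.
Growth of 1 ZAR over T: 1 + 0.0695×7/12 = 1.0405417.
CAD accumulates by 1 + 0.0817×7/12 = 1.0476583.
CIP: F = S · (grow ZAR)/(grow CAD) = 15.7086 × 1.0405417/1.0476583 = 15.60189 ZAR per CAD.
Quoted the other way: 1/15.60189 = 0.064095 CAD per ZAR.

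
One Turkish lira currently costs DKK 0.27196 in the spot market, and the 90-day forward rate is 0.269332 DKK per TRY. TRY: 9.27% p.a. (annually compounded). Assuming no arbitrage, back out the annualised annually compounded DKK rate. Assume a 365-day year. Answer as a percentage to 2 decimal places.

T = 90/365 years.
CIP gives F = S · g_DKK/g_TRY, so g_DKK/g_TRY = 0.269332/0.27196 = 0.9903368.
The TRY side grows by (1 + 0.0927)^(90/365) = 1.022100.
Hence g_DKK = 1.0122232.
r = 1.0122232^(365/90) − 1 = 0.050505 → 5.05%.

5.05%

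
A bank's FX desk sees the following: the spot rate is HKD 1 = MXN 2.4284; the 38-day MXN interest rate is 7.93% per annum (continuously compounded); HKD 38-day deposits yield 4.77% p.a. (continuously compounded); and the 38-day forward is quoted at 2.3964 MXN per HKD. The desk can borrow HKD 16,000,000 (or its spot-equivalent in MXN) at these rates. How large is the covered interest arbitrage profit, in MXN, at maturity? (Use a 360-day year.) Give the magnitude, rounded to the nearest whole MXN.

MXN 645,057

T = 38/360 years.
Keep in HKD, deliver into the forward: 16,000,000·1.0050476969·2.3964 = MXN 38,535,940.81.
Swap to MXN now, deposit: 16,000,000·2.4284·1.0084056866 = MXN 39,180,997.91.
The quoted forward undervalues HKD, so borrow HKD, convert to MXN at spot, deposit the MXN at 7.93%, and buy HKD forward at 2.3964 to cover the loan.
The gap between the two covered legs is MXN 645,057.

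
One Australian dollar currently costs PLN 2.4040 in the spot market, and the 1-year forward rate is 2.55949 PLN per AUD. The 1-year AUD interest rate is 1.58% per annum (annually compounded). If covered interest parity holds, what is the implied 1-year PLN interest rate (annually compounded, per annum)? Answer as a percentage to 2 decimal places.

8.15%

T = 1 year.
F/S = 2.55949/2.404 = 1.0646797 = (growth of PLN) / (growth of AUD).
AUD growth factor: (1 + 0.0158)^1 = 1.015800.
So the PLN growth factor = 1.0815016.
Annualise: 1.0815016^(1/1) − 1 = 0.081502 = 8.15%.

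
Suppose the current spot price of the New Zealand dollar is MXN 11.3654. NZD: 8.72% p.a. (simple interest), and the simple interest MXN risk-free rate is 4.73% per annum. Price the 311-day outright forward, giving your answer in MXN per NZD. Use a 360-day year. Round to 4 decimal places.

T = 311/360 years.
MXN growth factor: 1 + 0.0473×311/360 = 1.04086194.
Growth of 1 NZD over T: 1 + 0.0872×311/360 = 1.07533111.
CIP: F = S · (grow MXN)/(grow NZD) = 11.3654 × 1.04086194/1.07533111 = 11.001088 MXN per NZD.

11.0011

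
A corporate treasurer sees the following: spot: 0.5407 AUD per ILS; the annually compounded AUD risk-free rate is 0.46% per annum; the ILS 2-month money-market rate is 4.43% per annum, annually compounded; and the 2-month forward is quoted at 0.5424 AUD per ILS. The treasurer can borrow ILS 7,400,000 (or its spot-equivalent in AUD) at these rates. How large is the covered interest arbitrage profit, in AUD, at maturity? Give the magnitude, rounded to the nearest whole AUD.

T = 2/12 years.
Route A — deposit ILS, sell forward: 7,400,000 × 1.007250627 × 0.5424 = AUD 4,042,862.28.
Route B — convert at spot, deposit AUD: 7,400,000 × 0.5407 × 1.000765201 = AUD 4,004,241.71.
The quoted forward overvalues ILS, so borrow AUD, buy ILS at spot, deposit the ILS at 4.43%, and sell the proceeds forward at 0.5424.
Arbitrage profit = |4,042,862.28 − 4,004,241.71| = AUD 38,621.

AUD 38,621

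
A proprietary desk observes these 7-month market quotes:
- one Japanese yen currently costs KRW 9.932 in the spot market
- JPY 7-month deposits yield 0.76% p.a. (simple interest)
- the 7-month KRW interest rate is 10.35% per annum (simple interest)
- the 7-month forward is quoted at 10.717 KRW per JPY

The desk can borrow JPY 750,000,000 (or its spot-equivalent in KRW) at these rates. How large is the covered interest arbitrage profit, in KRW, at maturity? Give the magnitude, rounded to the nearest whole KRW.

T = 7/12 years.
Keep in JPY, deliver into the forward: 750,000,000·1.004433333333·10.717 = KRW 8,073,384,025.00.
Swap to KRW now, deposit: 750,000,000·9.932·1.060375 = KRW 7,898,733,375.00.
The quoted forward overvalues JPY, so borrow KRW, buy JPY at spot, deposit the JPY at 0.76%, and sell the proceeds forward at 10.717.
Profit = 8,073,384,025.00 − 7,898,733,375.00 = KRW 174,650,650.

KRW 174,650,650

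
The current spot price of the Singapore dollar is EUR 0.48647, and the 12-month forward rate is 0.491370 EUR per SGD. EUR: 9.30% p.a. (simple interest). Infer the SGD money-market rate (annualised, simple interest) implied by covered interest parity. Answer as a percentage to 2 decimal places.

8.21%

T = 1 year.
CIP gives F = S · g_EUR/g_SGD, so g_EUR/g_SGD = 0.49137/0.48647 = 1.0100726.
EUR growth factor: 1 + 0.0930×1 = 1.093000.
So the SGD growth factor = 1.0821004.
(1.0821004 − 1)/T = 0.082100, i.e. 8.21%.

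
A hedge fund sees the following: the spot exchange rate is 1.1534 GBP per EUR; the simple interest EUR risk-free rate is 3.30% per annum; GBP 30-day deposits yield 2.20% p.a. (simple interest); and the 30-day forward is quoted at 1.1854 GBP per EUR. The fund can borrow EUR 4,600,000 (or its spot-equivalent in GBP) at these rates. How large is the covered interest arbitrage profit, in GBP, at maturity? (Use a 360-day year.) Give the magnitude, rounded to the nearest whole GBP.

T = 30/360 years.
Route A — deposit EUR, sell forward: 4,600,000 × 1.002750 × 1.1854 = GBP 5,467,835.31.
Route B — convert at spot, deposit GBP: 4,600,000 × 1.1534 × 1.001833333 = GBP 5,315,367.00.
The quoted forward overvalues EUR, so borrow GBP, buy EUR at spot, deposit the EUR at 3.30%, and sell the proceeds forward at 1.1854.
The gap between the two covered legs is GBP 152,468.

GBP 152,468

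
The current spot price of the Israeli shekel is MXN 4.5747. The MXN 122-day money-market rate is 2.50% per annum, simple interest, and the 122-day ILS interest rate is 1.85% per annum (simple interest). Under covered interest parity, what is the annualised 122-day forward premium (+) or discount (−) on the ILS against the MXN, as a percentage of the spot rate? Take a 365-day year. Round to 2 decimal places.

T = 122/365 years.
F = S · g_MXN/g_ILS = 4.5747 × 1.0083562/1.0061836 = 4.5845779.
Annualised premium = (F − S)/S × (1/T) = (4.5845779 − 4.5747)/4.5747 ÷ (122/365) = 0.65%.

+0.65%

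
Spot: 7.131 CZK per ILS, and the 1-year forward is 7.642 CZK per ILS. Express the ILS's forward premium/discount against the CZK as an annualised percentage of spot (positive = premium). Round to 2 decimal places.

+7.17%

T = 1 year.
ILS trades forward at +7.16590% vs spot over the period.
Annualise by dividing by T: 0.0716590 / 1 = 0.071659 → 7.17%.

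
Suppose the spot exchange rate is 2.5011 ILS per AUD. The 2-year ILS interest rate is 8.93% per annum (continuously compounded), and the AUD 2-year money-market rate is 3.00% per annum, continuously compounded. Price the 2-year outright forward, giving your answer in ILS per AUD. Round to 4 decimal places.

T = 2 years.
Growth of 1 ILS over T: e^(0.0893×2) = 1.1955424.
Growth of 1 AUD over T: e^(0.0300×2) = 1.0618365.
CIP: F = S · (grow ILS)/(grow AUD) = 2.5011 × 1.1955424/1.0618365 = 2.816037 ILS per AUD.

2.8160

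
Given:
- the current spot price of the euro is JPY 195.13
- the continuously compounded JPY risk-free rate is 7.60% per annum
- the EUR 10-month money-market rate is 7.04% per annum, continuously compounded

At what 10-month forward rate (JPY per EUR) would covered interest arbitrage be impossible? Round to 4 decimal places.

196.0427

T = 10/12 years.
JPY growth factor: e^(0.0760×10/12) = 1.065381907.
EUR accumulates by e^(0.0704×10/12) = 1.060421708.
So F = 195.13 × 1.065381907 / 1.060421708 = 196.042735 (JPY/EUR).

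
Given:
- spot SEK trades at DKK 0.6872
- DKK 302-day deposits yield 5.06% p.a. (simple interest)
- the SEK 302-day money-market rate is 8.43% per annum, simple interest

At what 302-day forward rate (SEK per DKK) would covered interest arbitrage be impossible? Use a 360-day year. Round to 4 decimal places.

T = 302/360 years.
DKK accumulates by 1 + 0.0506×302/360 = 1.0424478.
SEK growth factor: 1 + 0.0843×302/360 = 1.0707183.
CIP: F = S · (grow DKK)/(grow SEK) = 0.6872 × 1.0424478/1.0707183 = 0.6690556 DKK per SEK.
Invert for SEK per DKK: 1 / 0.6690556 = 1.4946.

1.4946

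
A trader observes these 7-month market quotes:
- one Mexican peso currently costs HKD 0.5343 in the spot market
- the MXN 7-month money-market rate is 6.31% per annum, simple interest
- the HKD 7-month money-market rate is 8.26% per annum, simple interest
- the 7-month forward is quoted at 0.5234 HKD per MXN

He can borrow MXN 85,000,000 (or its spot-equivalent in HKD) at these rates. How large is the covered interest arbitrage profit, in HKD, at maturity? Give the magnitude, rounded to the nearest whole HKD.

T = 7/12 years.
Route A — deposit MXN, sell forward: 85,000,000 × 1.0368083333 × 0.5234 = HKD 46,126,565.94.
Route B — convert at spot, deposit HKD: 85,000,000 × 0.5343 × 1.0481833333 = HKD 47,603,770.17.
The quoted forward undervalues MXN, so borrow MXN, convert to HKD at spot, deposit the HKD at 8.26%, and buy MXN forward at 0.5234 to cover the loan.
The gap between the two covered legs is HKD 1,477,204.

HKD 1,477,204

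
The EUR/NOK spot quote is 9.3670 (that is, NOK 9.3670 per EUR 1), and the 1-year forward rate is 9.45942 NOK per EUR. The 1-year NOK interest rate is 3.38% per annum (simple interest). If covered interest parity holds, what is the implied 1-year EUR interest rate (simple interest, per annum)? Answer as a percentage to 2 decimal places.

T = 1 year.
By CIP, F/S equals the NOK-to-EUR growth ratio: 9.45942/9.367 = 1.0098666.
The NOK side grows by 1 + 0.0338×1 = 1.033800.
So the EUR growth factor = 1.0236996.
r = (1.0236996 − 1)/1 = 0.023700 → 2.37%.

2.37%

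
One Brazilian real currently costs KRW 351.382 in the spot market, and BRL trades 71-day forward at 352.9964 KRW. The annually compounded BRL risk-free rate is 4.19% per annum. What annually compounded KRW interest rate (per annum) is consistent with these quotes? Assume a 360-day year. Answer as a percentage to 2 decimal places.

T = 71/360 years.
F/S = 352.9964/351.382 = 1.0045944 = (growth of KRW) / (growth of BRL).
The BRL side grows by (1 + 0.0419)^(71/360) = 1.008128.
So the KRW growth factor = 1.0127597.
r = 1.0127597^(360/71) − 1 = 0.066399 → 6.64%.

6.64%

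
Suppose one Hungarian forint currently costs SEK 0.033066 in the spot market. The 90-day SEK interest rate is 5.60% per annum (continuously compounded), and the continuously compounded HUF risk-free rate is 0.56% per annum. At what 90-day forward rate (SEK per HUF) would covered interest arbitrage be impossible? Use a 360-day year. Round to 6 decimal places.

T = 90/360 years.
SEK growth factor: e^(0.0560×90/360) = 1.0140985.
Growth of 1 HUF over T: e^(0.0056×90/360) = 1.001401.
CIP: F = S · (grow SEK)/(grow HUF) = 0.033066 × 1.0140985/1.001401 = 0.03348527 SEK per HUF.

0.033485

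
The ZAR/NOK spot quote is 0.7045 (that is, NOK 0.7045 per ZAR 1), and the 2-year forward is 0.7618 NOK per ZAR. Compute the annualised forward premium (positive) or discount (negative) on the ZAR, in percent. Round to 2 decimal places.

+4.07%

T = 2 years.
ZAR trades forward at +8.13343% vs spot over the period.
×(1/T) gives 4.07% p.a.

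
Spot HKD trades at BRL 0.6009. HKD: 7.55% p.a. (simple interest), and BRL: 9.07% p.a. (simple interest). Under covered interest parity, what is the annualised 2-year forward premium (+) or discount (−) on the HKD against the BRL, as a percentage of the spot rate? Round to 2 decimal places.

+1.32%

T = 2 years.
CIP forward (BRL per HKD) = 0.6009 × 1.181400/1.151000 = 0.6167709.
(F − S)/S ÷ T = (0.6167709 − 0.6009)/0.6009/2 = 0.013206 → 1.32%.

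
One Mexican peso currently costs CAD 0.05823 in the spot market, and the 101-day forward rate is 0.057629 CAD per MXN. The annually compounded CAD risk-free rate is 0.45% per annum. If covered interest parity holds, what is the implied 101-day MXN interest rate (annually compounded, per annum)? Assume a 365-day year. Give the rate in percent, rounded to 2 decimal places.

4.29%

T = 101/365 years.
CIP gives F = S · g_CAD/g_MXN, so g_CAD/g_MXN = 0.057629/0.05823 = 0.9896789.
CAD growth factor: (1 + 0.0045)^(101/365) = 1.0012432.
So the MXN growth factor = 1.0116849.
r = 1.0116849^(365/101) − 1 = 0.042877 → 4.29%.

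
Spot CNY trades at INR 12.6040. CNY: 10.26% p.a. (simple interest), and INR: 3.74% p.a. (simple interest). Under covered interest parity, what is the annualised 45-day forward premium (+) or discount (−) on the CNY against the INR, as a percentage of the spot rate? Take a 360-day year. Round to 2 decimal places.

T = 45/360 years.
F = S · g_INR/g_CNY = 12.604 × 1.004675/1.012825 = 12.5025781.
Annualised premium = (F − S)/S × (1/T) = (12.5025781 − 12.604)/12.604 ÷ (45/360) = -6.44%.

-6.44%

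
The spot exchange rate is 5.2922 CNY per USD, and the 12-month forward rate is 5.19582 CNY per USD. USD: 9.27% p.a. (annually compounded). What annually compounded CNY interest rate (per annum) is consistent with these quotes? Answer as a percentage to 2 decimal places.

7.28%

T = 1 year.
F/S = 5.19582/5.2922 = 0.9817883 = (growth of CNY) / (growth of USD).
USD growth factor: (1 + 0.0927)^1 = 1.092700.
That pins the CNY growth at 1.0728001.
r = 1.0728001^(1/1) − 1 = 0.072800 → 7.28%.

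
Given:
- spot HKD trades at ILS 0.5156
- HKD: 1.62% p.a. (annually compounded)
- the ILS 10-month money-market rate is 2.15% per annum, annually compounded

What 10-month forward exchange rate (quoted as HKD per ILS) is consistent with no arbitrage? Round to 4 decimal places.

T = 10/12 years.
ILS accumulates by (1 + 0.0215)^(10/12) = 1.0178848.
HKD growth factor: (1 + 0.0162)^(10/12) = 1.0134819.
So F = 0.5156 × 1.0178848 / 1.0134819 = 0.5178399 (ILS/HKD).
Quoted the other way: 1/0.5178399 = 1.9311 HKD per ILS.

1.9311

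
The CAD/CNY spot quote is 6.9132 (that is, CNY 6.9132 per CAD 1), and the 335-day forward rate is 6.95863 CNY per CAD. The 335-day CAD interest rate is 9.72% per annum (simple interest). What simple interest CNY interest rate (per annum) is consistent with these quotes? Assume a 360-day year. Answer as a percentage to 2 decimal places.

T = 335/360 years.
CIP gives F = S · g_CNY/g_CAD, so g_CNY/g_CAD = 6.95863/6.9132 = 1.0065715.
The CAD side grows by 1 + 0.0972×335/360 = 1.090450.
That pins the CNY growth at 1.0976159.
(1.0976159 − 1)/T = 0.104901, i.e. 10.49%.

10.49%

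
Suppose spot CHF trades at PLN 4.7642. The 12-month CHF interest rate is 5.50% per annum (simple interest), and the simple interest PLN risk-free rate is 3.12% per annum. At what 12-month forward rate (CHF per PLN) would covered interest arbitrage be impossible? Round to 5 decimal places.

0.21474

T = 1 year.
PLN growth factor: 1 + 0.0312×1 = 1.031200.
CHF accumulates by 1 + 0.0550×1 = 1.055000.
So F = 4.7642 × 1.031200 / 1.055000 = 4.656723 (PLN/CHF).
Quoted the other way: 1/4.656723 = 0.21474 CHF per PLN.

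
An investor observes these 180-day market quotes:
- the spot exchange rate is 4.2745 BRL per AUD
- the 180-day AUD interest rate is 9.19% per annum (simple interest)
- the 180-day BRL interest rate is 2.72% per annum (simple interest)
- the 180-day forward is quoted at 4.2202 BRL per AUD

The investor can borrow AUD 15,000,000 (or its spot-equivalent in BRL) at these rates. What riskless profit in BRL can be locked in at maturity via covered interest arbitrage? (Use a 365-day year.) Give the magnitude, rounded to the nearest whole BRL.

T = 180/365 years.
Route A — deposit AUD, sell forward: 15,000,000 × 1.0453205479 × 4.2202 = BRL 66,171,926.64.
Route B — convert at spot, deposit BRL: 15,000,000 × 4.2745 × 1.0134136986 = BRL 64,977,552.82.
The quoted forward overvalues AUD, so borrow BRL, buy AUD at spot, deposit the AUD at 9.19%, and sell the proceeds forward at 4.2202.
Profit = 66,171,926.64 − 64,977,552.82 = BRL 1,194,374.

BRL 1,194,374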